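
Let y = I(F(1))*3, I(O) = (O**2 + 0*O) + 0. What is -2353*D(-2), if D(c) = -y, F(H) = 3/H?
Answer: 63531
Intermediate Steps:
I(O) = O**2 (I(O) = (O**2 + 0) + 0 = O**2 + 0 = O**2)
y = 27 (y = (3/1)**2*3 = (3*1)**2*3 = 3**2*3 = 9*3 = 27)
D(c) = -27 (D(c) = -1*27 = -27)
-2353*D(-2) = -2353*(-27) = 63531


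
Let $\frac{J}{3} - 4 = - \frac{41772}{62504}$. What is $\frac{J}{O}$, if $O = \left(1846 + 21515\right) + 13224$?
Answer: $\frac{52061}{190559070} \approx 0.0002732$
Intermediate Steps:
$O = 36585$ ($O = 23361 + 13224 = 36585$)
$J = \frac{156183}{15626}$ ($J = 12 + 3 \left(- \frac{41772}{62504}\right) = 12 + 3 \left(\left(-41772\right) \frac{1}{62504}\right) = 12 + 3 \left(- \frac{10443}{15626}\right) = 12 - \frac{31329}{15626} = \frac{156183}{15626} \approx 9.9951$)
$\frac{J}{O} = \frac{156183}{15626 \cdot 36585} = \frac{156183}{15626} \cdot \frac{1}{36585} = \frac{52061}{190559070}$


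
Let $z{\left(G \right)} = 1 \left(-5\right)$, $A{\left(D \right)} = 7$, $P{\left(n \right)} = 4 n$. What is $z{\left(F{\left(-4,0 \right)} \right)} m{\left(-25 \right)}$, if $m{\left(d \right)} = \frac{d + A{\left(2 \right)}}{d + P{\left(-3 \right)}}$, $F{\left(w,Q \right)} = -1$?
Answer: $- \frac{90}{37} \approx -2.4324$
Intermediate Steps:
$z{\left(G \right)} = -5$
$m{\left(d \right)} = \frac{7 + d}{-12 + d}$ ($m{\left(d \right)} = \frac{d + 7}{d + 4 \left(-3\right)} = \frac{7 + d}{d - 12} = \frac{7 + d}{-12 + d}$)
$z{\left(F{\left(-4,0 \right)} \right)} m{\left(-25 \right)} = - 5 \frac{7 - 25}{-12 - 25} = - 5 \frac{1}{-37} \left(-18\right) = - 5 \left(\left(- \frac{1}{37}\right) \left(-18\right)\right) = \left(-5\right) \frac{18}{37} = - \frac{90}{37}$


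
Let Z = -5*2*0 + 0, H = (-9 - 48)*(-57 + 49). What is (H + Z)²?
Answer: 207936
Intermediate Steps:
H = 456 (H = -57*(-8) = 456)
Z = 0 (Z = -10*0 + 0 = 0 + 0 = 0)
(H + Z)² = (456 + 0)² = 456² = 207936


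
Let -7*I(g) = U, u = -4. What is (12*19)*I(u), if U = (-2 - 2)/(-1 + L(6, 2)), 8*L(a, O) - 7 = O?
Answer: 7296/7 ≈ 1042.3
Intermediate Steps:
L(a, O) = 7/8 + O/8
U = -32 (U = (-2 - 2)/(-1 + (7/8 + (⅛)*2)) = -4/(-1 + (7/8 + ¼)) = -4/(-1 + 9/8) = -4/⅛ = -4*8 = -32)
I(g) = 32/7 (I(g) = -⅐*(-32) = 32/7)
(12*19)*I(u) = (12*19)*(32/7) = 228*(32/7) = 7296/7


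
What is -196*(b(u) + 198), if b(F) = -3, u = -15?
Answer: -38220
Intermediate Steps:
-196*(b(u) + 198) = -196*(-3 + 198) = -196*195 = -38220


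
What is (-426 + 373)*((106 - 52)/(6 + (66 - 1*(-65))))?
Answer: -2862/137 ≈ -20.891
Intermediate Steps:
(-426 + 373)*((106 - 52)/(6 + (66 - 1*(-65)))) = -2862/(6 + (66 + 65)) = -2862/(6 + 131) = -2862/137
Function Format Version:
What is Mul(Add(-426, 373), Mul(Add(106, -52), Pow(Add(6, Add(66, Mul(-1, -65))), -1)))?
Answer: Rational(-2862, 137) ≈ -20.891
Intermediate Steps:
Mul(Add(-426, 373), Mul(Add(106, -52), Pow(Add(6, Add(66, Mul(-1, -65))), -1))) = Mul(-53, Mul(54, Pow(Add(6, Add(66, 65)), -1))) = Mul(-53, Mul(54, Pow(Add(6, 131), -1))) = Mul(-53, Mul(54, Pow(137, -1))) = Mul(-53, Mul(54, Rational(1, 137))) = Mul(-53, Rational(54, 137)) = Rational(-2862, 137)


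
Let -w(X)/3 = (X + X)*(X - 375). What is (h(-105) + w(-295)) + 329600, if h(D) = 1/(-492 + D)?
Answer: -511211101/597 ≈ -8.5630e+5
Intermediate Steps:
w(X) = -6*X*(-375 + X) (w(X) = -3*(X + X)*(X - 375) = -3*2*X*(-375 + X) = -6*X*(-375 + X))
(h(-105) + w(-295)) + 329600 = (1/(-492 - 105) + 6*(-295)*(375 - 1*(-295))) + 329600 = (1/(-597) + 6*(-295)*(375 + 295)) + 329600 = (-1/597 + 6*(-295)*670) + 329600 = (-1/597 - 1185900) + 329600 = -707982301/597 + 329600 = -511211101/597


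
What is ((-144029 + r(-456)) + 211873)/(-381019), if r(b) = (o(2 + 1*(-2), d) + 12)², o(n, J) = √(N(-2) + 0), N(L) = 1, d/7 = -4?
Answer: -68013/381019 ≈ -0.17850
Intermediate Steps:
d = -28 (d = 7*(-4) = -28)
o(n, J) = 1 (o(n, J) = √(1 + 0) = √1 = 1)
r(b) = 169 (r(b) = (1 + 12)² = 13² = 169)
((-144029 + r(-456)) + 211873)/(-381019) = ((-144029 + 169) + 211873)/(-381019) = (-143860 + 211873)*(-1/381019) = 68013*(-1/381019) = -68013/381019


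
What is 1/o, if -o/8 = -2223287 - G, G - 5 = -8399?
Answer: 1/17719144 ≈ 5.6436e-8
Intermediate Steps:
G = -8394 (G = 5 - 8399 = -8394)
o = 17719144 (o = -8*(-2223287 - 1*(-8394)) = -8*(-2223287 + 8394) = -8*(-2214893) = 17719144)
1/o = 1/17719144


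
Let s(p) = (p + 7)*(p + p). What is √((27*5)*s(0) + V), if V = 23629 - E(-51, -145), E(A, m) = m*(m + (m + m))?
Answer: 11*I*√326 ≈ 198.61*I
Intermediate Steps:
E(A, m) = 3*m² (E(A, m) = m*(m + 2*m) = m*(3*m) = 3*m²)
s(p) = 2*p*(7 + p) (s(p) = (7 + p)*(2*p) = 2*p*(7 + p))
V = -39446 (V = 23629 - 3*(-145)² = 23629 - 3*21025 = 23629 - 1*63075 = 23629 - 63075 = -39446)
√((27*5)*s(0) + V) = √((27*5)*(2*0*(7 + 0)) - 39446) = √(135*(2*0*7) - 39446) = √(135*0 - 39446) = √(0 - 39446) = √(-39446) = 11*I*√326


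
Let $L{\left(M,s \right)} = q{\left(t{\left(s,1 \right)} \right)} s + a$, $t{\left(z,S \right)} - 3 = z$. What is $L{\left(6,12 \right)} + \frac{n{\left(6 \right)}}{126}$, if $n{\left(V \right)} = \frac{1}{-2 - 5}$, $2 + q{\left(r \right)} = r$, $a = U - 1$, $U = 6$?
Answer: $\frac{142001}{882} \approx 161.0$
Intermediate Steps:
$t{\left(z,S \right)} = 3 + z$
$a = 5$ ($a = 6 - 1 = 5$)
$q{\left(r \right)} = -2 + r$
$n{\left(V \right)} = - \frac{1}{7}$ ($n{\left(V \right)} = \frac{1}{-7} = - \frac{1}{7}$)
$L{\left(M,s \right)} = 5 + s \left(1 + s\right)$ ($L{\left(M,s \right)} = \left(-2 + \left(3 + s\right)\right) s + 5 = \left(1 + s\right) s + 5 = s \left(1 + s\right) + 5 = 5 + s \left(1 + s\right)$)
$L{\left(6,12 \right)} + \frac{n{\left(6 \right)}}{126} = \left(5 + 12 \left(1 + 12\right)\right) + \frac{1}{126} \left(- \frac{1}{7}\right) = \left(5 + 12 \cdot 13\right) + \frac{1}{126} \left(- \frac{1}{7}\right) = \left(5 + 156\right) - \frac{1}{882} = 161 - \frac{1}{882} = \frac{142001}{882}$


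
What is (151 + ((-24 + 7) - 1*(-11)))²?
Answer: 21025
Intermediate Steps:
(151 + ((-24 + 7) - 1*(-11)))² = (151 + (-17 + 11))² = (151 - 6)² = 145² = 21025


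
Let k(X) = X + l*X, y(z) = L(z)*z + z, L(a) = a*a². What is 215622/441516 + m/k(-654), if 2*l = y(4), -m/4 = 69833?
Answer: 11816895545/3152203482 ≈ 3.7488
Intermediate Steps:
m = -279332 (m = -4*69833 = -279332)
L(a) = a³
y(z) = z + z⁴ (y(z) = z³*z + z = z⁴ + z = z + z⁴)
l = 130 (l = (4 + 4⁴)/2 = (4 + 256)/2 = (½)*260 = 130)
k(X) = 131*X (k(X) = X + 130*X = 131*X)
215622/441516 + m/k(-654) = 215622/441516 - 279332/(131*(-654)) = 215622*(1/441516) - 279332/(-85674) = 35937/73586 - 279332*(-1/85674) = 35937/73586 + 139666/42837 = 11816895545/3152203482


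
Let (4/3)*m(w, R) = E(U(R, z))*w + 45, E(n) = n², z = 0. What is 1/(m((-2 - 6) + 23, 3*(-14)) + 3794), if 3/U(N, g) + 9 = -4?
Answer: 169/646991 ≈ 0.00026121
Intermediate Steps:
U(N, g) = -3/13 (U(N, g) = 3/(-9 - 4) = 3/(-13) = 3*(-1/13) = -3/13)
m(w, R) = 135/4 + 27*w/676 (m(w, R) = 3*((-3/13)²*w + 45)/4 = 3*(9*w/169 + 45)/4 = 3*(45 + 9*w/169)/4 = 135/4 + 27*w/676)
1/(m((-2 - 6) + 23, 3*(-14)) + 3794) = 1/((135/4 + 27*((-2 - 6) + 23)/676) + 3794) = 1/((135/4 + 27*(-8 + 23)/676) + 3794) = 1/((135/4 + (27/676)*15) + 3794) = 1/((135/4 + 405/676) + 3794) = 1/(5805/169 + 3794) = 1/(646991/169) = 169/646991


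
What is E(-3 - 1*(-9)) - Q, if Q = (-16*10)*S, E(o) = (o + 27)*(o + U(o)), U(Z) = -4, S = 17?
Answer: 2786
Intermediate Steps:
E(o) = (-4 + o)*(27 + o) (E(o) = (o + 27)*(o - 4) = (27 + o)*(-4 + o) = (-4 + o)*(27 + o))
Q = -2720 (Q = -16*10*17 = -160*17 = -2720)
E(-3 - 1*(-9)) - Q = (-108 + (-3 - 1*(-9))**2 + 23*(-3 - 1*(-9))) - 1*(-2720) = (-108 + (-3 + 9)**2 + 23*(-3 + 9)) + 2720 = (-108 + 6**2 + 23*6) + 2720 = (-108 + 36 + 138) + 2720 = 66 + 2720 = 2786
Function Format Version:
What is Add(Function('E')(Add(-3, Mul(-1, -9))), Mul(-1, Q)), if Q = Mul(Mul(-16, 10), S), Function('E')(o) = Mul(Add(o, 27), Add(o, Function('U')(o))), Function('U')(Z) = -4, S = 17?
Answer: 2786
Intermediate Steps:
Function('E')(o) = Mul(Add(-4, o), Add(27, o)) (Function('E')(o) = Mul(Add(o, 27), Add(o, -4)) = Mul(Add(27, o), Add(-4, o)) = Mul(Add(-4, o), Add(27, o)))
Q = -2720 (Q = Mul(Mul(-16, 10), 17) = Mul(-160, 17) = -2720)
Add(Function('E')(Add(-3, Mul(-1, -9))), Mul(-1, Q)) = Add(Add(-108, Pow(Add(-3, Mul(-1, -9)), 2), Mul(23, Add(-3, Mul(-1, -9)))), Mul(-1, -2720)) = Add(Add(-108, Pow(Add(-3, 9), 2), Mul(23, Add(-3, 9))), 2720) = Add(Add(-108, Pow(6, 2), Mul(23, 6)), 2720) = Add(Add(-108, 36, 138), 2720) = Add(66, 2720) = 2786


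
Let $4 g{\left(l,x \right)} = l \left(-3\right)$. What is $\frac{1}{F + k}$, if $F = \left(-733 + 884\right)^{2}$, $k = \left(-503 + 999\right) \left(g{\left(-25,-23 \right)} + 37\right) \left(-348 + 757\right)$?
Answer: $\frac{1}{11332469} \approx 8.8242 \cdot 10^{-8}$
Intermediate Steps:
$g{\left(l,x \right)} = - \frac{3 l}{4}$ ($g{\left(l,x \right)} = \frac{l \left(-3\right)}{4} = \frac{\left(-3\right) l}{4} = - \frac{3 l}{4}$)
$k = 11309668$ ($k = \left(-503 + 999\right) \left(\left(- \frac{3}{4}\right) \left(-25\right) + 37\right) \left(-348 + 757\right) = 496 \left(\frac{75}{4} + 37\right) 409 = 496 \cdot \frac{223}{4} \cdot 409 = 496 \cdot \frac{91207}{4} = 11309668$)
$F = 22801$ ($F = 151^{2} = 22801$)
$\frac{1}{F + k} = \frac{1}{22801 + 11309668} = \frac{1}{11332469}$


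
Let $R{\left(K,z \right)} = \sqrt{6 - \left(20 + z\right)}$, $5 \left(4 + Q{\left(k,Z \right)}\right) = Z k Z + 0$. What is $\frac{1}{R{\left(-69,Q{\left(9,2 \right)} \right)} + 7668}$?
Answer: $\frac{19170}{146995603} - \frac{i \sqrt{430}}{293991206} \approx 0.00013041 - 7.0534 \cdot 10^{-8} i$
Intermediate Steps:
$Q{\left(k,Z \right)} = -4 + \frac{k Z^{2}}{5}$ ($Q{\left(k,Z \right)} = -4 + \frac{Z k Z + 0}{5} = -4 + \frac{k Z^{2} + 0}{5} = -4 + \frac{k Z^{2}}{5}$)
$R{\left(K,z \right)} = \sqrt{-14 - z}$
$\frac{1}{R{\left(-69,Q{\left(9,2 \right)} \right)} + 7668} = \frac{1}{\sqrt{-14 - \left(-4 + \frac{1}{5} \cdot 9 \cdot 2^{2}\right)} + 7668} = \frac{1}{\sqrt{-14 - \left(-4 + \frac{1}{5} \cdot 9 \cdot 4\right)} + 7668} = \frac{1}{\sqrt{-14 - \left(-4 + \frac{36}{5}\right)} + 7668} = \frac{1}{\sqrt{-14 - \frac{16}{5}} + 7668} = \frac{1}{\sqrt{- \frac{86}{5}} + 7668} = \frac{1}{\frac{i \sqrt{430}}{5} + 7668} = \frac{1}{7668 + \frac{i \sqrt{430}}{5}}$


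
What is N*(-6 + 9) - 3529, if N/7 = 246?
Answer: 1637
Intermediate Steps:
N = 1722 (N = 7*246 = 1722)
N*(-6 + 9) - 3529 = 1722*(-6 + 9) - 3529 = 1722*3 - 3529 = 5166 - 3529 = 1637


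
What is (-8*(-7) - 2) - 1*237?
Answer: -183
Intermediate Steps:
(-8*(-7) - 2) - 1*237 = (56 - 2) - 237 = 54 - 237 = -183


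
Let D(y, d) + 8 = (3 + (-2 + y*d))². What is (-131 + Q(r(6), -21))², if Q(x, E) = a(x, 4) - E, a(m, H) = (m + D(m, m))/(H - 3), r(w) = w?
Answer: 1580049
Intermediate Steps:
D(y, d) = -8 + (1 + d*y)² (D(y, d) = -8 + (3 + (-2 + y*d))² = -8 + (3 + (-2 + d*y))² = -8 + (1 + d*y)²)
a(m, H) = (-8 + m + (1 + m²)²)/(-3 + H) (a(m, H) = (m + (-8 + (1 + m*m)²))/(H - 3) = (m + (-8 + (1 + m²)²))/(-3 + H) = (-8 + m + (1 + m²)²)/(-3 + H))
Q(x, E) = -8 + x + (1 + x²)² - E (Q(x, E) = (-8 + x + (1 + x²)²)/(-3 + 4) - E = (-8 + x + (1 + x²)²)/1 - E = 1*(-8 + x + (1 + x²)²) - E = (-8 + x + (1 + x²)²) - E = -8 + x + (1 + x²)² - E)
(-131 + Q(r(6), -21))² = (-131 + (-8 + 6 + (1 + 6²)² - 1*(-21)))² = (-131 + (-8 + 6 + (1 + 36)² + 21))² = (-131 + (-8 + 6 + 37² + 21))² = (-131 + (-8 + 6 + 1369 + 21))² = (-131 + 1388)² = 1257² = 1580049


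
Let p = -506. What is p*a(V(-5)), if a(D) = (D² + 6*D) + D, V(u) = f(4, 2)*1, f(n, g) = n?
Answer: -22264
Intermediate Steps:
V(u) = 4 (V(u) = 4*1 = 4)
a(D) = D² + 7*D
p*a(V(-5)) = -2024*(7 + 4) = -2024*11 = -506*44 = -22264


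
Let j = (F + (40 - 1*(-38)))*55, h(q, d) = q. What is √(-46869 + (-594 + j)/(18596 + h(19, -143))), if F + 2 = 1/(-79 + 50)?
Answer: 2*I*√3414648377574615/539835 ≈ 216.49*I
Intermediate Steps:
F = -59/29 (F = -2 + 1/(-79 + 50) = -2 + 1/(-29) = -2 - 1/29 = -59/29 ≈ -2.0345)
j = 121165/29 (j = (-59/29 + (40 - 1*(-38)))*55 = (-59/29 + (40 + 38))*55 = (-59/29 + 78)*55 = (2203/29)*55 = 121165/29 ≈ 4178.1)
√(-46869 + (-594 + j)/(18596 + h(19, -143))) = √(-46869 + (-594 + 121165/29)/(18596 + 19)) = √(-46869 + (103939/29)/18615) = √(-46869 + (103939/29)*(1/18615)) = √(-46869 + 103939/539835) = √(-25301422676/539835) = 2*I*√3414648377574615/539835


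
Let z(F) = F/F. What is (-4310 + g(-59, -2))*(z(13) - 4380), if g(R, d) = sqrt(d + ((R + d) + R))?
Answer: 18873490 - 4379*I*sqrt(122) ≈ 1.8874e+7 - 48368.0*I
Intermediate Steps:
z(F) = 1
g(R, d) = sqrt(2*R + 2*d) (g(R, d) = sqrt(d + (d + 2*R)) = sqrt(2*R + 2*d))
(-4310 + g(-59, -2))*(z(13) - 4380) = (-4310 + sqrt(2*(-59) + 2*(-2)))*(1 - 4380) = (-4310 + sqrt(-118 - 4))*(-4379) = (-4310 + sqrt(-122))*(-4379) = (-4310 + I*sqrt(122))*(-4379) = 18873490 - 4379*I*sqrt(122)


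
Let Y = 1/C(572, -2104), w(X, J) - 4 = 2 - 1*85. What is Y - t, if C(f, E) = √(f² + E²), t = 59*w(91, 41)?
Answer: 4661 + √11885/237700 ≈ 4661.0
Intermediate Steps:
w(X, J) = -79 (w(X, J) = 4 + (2 - 1*85) = 4 + (2 - 85) = 4 - 83 = -79)
t = -4661 (t = 59*(-79) = -4661)
C(f, E) = √(E² + f²)
Y = √11885/237700 (Y = 1/(√((-2104)² + 572²)) = 1/(√(4426816 + 327184)) = 1/(√4754000) = 1/(20*√11885) = √11885/237700 ≈ 0.00045864)
Y - t = √11885/237700 - 1*(-4661) = √11885/237700 + 4661 = 4661 + √11885/237700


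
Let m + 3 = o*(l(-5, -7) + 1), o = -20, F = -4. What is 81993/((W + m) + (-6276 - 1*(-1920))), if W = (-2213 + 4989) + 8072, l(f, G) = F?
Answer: 27331/2183 ≈ 12.520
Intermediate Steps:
l(f, G) = -4
m = 57 (m = -3 - 20*(-4 + 1) = -3 - 20*(-3) = -3 + 60 = 57)
W = 10848 (W = 2776 + 8072 = 10848)
81993/((W + m) + (-6276 - 1*(-1920))) = 81993/((10848 + 57) + (-6276 - 1*(-1920))) = 81993/(10905 + (-6276 + 1920)) = 81993/(10905 - 4356) = 81993/6549 = 81993*(1/6549) = 27331/2183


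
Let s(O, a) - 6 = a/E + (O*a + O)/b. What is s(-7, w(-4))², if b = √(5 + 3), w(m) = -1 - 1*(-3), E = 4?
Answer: 779/8 - 273*√2/4 ≈ 0.85492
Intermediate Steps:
w(m) = 2 (w(m) = -1 + 3 = 2)
b = 2*√2 (b = √8 = 2*√2 ≈ 2.8284)
s(O, a) = 6 + a/4 + √2*(O + O*a)/4 (s(O, a) = 6 + (a/4 + (O*a + O)/((2*√2))) = 6 + (a*(¼) + (O + O*a)*(√2/4)) = 6 + (a/4 + √2*(O + O*a)/4) = 6 + a/4 + √2*(O + O*a)/4)
s(-7, w(-4))² = (6 + (¼)*2 + (¼)*(-7)*√2 + (¼)*(-7)*2*√2)² = (6 + ½ - 7*√2/4 - 7*√2/2)² = (13/2 - 21*√2/4)²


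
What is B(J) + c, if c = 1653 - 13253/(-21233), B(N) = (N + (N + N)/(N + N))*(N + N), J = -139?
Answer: 849694214/21233 ≈ 40018.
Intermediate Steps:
B(N) = 2*N*(1 + N) (B(N) = (N + (2*N)/((2*N)))*(2*N) = (N + (2*N)*(1/(2*N)))*(2*N) = (N + 1)*(2*N) = (1 + N)*(2*N) = 2*N*(1 + N))
c = 35111402/21233 (c = 1653 - 13253*(-1)/21233 = 1653 - 1*(-13253/21233) = 1653 + 13253/21233 = 35111402/21233 ≈ 1653.6)
B(J) + c = 2*(-139)*(1 - 139) + 35111402/21233 = 2*(-139)*(-138) + 35111402/21233 = 38364 + 35111402/21233 = 849694214/21233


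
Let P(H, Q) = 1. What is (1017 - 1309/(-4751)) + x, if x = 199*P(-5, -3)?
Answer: 5778525/4751 ≈ 1216.3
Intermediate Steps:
x = 199 (x = 199*1 = 199)
(1017 - 1309/(-4751)) + x = (1017 - 1309/(-4751)) + 199 = (1017 - 1309*(-1/4751)) + 199 = (1017 + 1309/4751) + 199 = 4833076/4751 + 199 = 5778525/4751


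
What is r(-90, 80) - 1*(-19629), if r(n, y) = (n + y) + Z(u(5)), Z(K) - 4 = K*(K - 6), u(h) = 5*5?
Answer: 20098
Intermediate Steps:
u(h) = 25
Z(K) = 4 + K*(-6 + K) (Z(K) = 4 + K*(K - 6) = 4 + K*(-6 + K))
r(n, y) = 479 + n + y (r(n, y) = (n + y) + (4 + 25² - 6*25) = (n + y) + (4 + 625 - 150) = (n + y) + 479 = 479 + n + y)
r(-90, 80) - 1*(-19629) = (479 - 90 + 80) - 1*(-19629) = 469 + 19629 = 20098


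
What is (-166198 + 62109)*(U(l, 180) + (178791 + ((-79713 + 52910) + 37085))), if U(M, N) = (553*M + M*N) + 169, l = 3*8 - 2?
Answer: -21376549752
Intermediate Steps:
l = 22 (l = 24 - 2 = 22)
U(M, N) = 169 + 553*M + M*N
(-166198 + 62109)*(U(l, 180) + (178791 + ((-79713 + 52910) + 37085))) = (-166198 + 62109)*((169 + 553*22 + 22*180) + (178791 + ((-79713 + 52910) + 37085))) = -104089*((169 + 12166 + 3960) + (178791 + (-26803 + 37085))) = -104089*(16295 + (178791 + 10282)) = -104089*(16295 + 189073) = -104089*205368 = -21376549752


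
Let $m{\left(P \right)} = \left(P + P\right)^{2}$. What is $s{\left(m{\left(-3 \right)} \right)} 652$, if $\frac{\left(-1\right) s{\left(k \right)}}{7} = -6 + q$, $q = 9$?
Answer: $-13692$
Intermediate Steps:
$m{\left(P \right)} = 4 P^{2}$ ($m{\left(P \right)} = \left(2 P\right)^{2} = 4 P^{2}$)
$s{\left(k \right)} = -21$ ($s{\left(k \right)} = - 7 \left(-6 + 9\right) = \left(-7\right) 3 = -21$)
$s{\left(m{\left(-3 \right)} \right)} 652 = \left(-21\right) 652 = -13692$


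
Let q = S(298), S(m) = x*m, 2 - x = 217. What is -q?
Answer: 64070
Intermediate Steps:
x = -215 (x = 2 - 1*217 = 2 - 217 = -215)
S(m) = -215*m
q = -64070 (q = -215*298 = -64070)
-q = -1*(-64070) = 64070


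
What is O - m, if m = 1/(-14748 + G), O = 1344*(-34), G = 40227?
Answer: -1164288385/25479 ≈ -45696.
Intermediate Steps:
O = -45696
m = 1/25479 (m = 1/(-14748 + 40227) = 1/25479 ≈ 3.9248e-5)
O - m = -45696 - 1*1/25479 = -45696 - 1/25479 = -1164288385/25479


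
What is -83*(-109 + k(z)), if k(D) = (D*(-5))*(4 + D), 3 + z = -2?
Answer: 11122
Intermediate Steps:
z = -5 (z = -3 - 2 = -5)
k(D) = -5*D*(4 + D) (k(D) = (-5*D)*(4 + D) = -5*D*(4 + D))
-83*(-109 + k(z)) = -83*(-109 - 5*(-5)*(4 - 5)) = -83*(-109 - 5*(-5)*(-1)) = -83*(-109 - 25) = -83*(-134) = 11122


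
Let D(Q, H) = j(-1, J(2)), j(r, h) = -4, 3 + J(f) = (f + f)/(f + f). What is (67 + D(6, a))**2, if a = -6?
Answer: 3969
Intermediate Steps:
J(f) = -2 (J(f) = -3 + (f + f)/(f + f) = -3 + (2*f)/((2*f)) = -3 + (2*f)*(1/(2*f)) = -3 + 1 = -2)
D(Q, H) = -4
(67 + D(6, a))**2 = (67 - 4)**2 = 63**2 = 3969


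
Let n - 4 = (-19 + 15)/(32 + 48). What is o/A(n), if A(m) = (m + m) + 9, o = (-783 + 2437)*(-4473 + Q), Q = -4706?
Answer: -151820660/169 ≈ -8.9835e+5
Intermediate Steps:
n = 79/20 (n = 4 + (-19 + 15)/(32 + 48) = 4 - 4/80 = 4 - 4*1/80 = 4 - 1/20 = 79/20 ≈ 3.9500)
o = -15182066 (o = (-783 + 2437)*(-4473 - 4706) = 1654*(-9179) = -15182066)
A(m) = 9 + 2*m (A(m) = 2*m + 9 = 9 + 2*m)
o/A(n) = -15182066/(9 + 2*(79/20)) = -15182066/(9 + 79/10) = -15182066/169/10 = -15182066*10/169 = -151820660/169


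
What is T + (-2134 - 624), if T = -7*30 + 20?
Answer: -2948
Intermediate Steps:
T = -190 (T = -210 + 20 = -190)
T + (-2134 - 624) = -190 + (-2134 - 624) = -190 - 2758 = -2948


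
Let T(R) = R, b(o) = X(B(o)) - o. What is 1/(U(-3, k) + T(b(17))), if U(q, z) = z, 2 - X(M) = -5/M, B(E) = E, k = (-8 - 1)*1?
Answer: -17/403 ≈ -0.042184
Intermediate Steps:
k = -9 (k = -9*1 = -9)
X(M) = 2 + 5/M (X(M) = 2 - (-5)/M = 2 + 5/M)
b(o) = 2 - o + 5/o (b(o) = (2 + 5/o) - o = 2 - o + 5/o)
1/(U(-3, k) + T(b(17))) = 1/(-9 + (2 - 1*17 + 5/17)) = 1/(-9 + (2 - 17 + 5*(1/17))) = 1/(-9 + (2 - 17 + 5/17)) = 1/(-9 - 250/17) = 1/(-403/17) = -17/403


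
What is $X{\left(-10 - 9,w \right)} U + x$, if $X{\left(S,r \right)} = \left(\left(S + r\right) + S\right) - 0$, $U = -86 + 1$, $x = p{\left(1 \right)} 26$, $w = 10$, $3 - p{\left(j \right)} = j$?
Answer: $2432$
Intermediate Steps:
$p{\left(j \right)} = 3 - j$
$x = 52$ ($x = \left(3 - 1\right) 26 = 2 \cdot 26 = 52$)
$U = -85$
$X{\left(S,r \right)} = r + 2 S$ ($X{\left(S,r \right)} = \left(r + 2 S\right) + 0 = r + 2 S$)
$X{\left(-10 - 9,w \right)} U + x = \left(10 + 2 \left(-10 - 9\right)\right) \left(-85\right) + 52 = \left(10 + 2 \left(-19\right)\right) \left(-85\right) + 52 = \left(10 - 38\right) \left(-85\right) + 52 = \left(-28\right) \left(-85\right) + 52 = 2380 + 52 = 2432$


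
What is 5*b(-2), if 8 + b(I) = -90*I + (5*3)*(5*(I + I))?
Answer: -640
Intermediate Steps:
b(I) = -8 + 60*I (b(I) = -8 + (-90*I + (5*3)*(5*(I + I))) = -8 + (-90*I + 15*(5*(2*I))) = -8 + (-90*I + 15*(10*I)) = -8 + (-90*I + 150*I) = -8 + 60*I)
5*b(-2) = 5*(-8 + 60*(-2)) = 5*(-8 - 120) = 5*(-128) = -640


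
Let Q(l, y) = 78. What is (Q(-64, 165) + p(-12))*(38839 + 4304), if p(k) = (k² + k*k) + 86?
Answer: 19500636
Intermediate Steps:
p(k) = 86 + 2*k² (p(k) = (k² + k²) + 86 = 2*k² + 86 = 86 + 2*k²)
(Q(-64, 165) + p(-12))*(38839 + 4304) = (78 + (86 + 2*(-12)²))*(38839 + 4304) = (78 + (86 + 2*144))*43143 = (78 + (86 + 288))*43143 = (78 + 374)*43143 = 452*43143 = 19500636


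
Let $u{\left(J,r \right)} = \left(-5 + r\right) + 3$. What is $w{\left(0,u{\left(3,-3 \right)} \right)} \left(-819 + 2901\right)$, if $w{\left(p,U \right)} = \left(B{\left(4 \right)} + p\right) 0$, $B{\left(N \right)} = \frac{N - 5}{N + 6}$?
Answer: $0$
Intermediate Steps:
$B{\left(N \right)} = \frac{-5 + N}{6 + N}$
$u{\left(J,r \right)} = -2 + r$
$w{\left(p,U \right)} = 0$ ($w{\left(p,U \right)} = \left(\frac{-5 + 4}{6 + 4} + p\right) 0 = \left(\frac{1}{10} \left(-1\right) + p\right) 0 = \left(- \frac{1}{10} + p\right) 0 = 0$)
$w{\left(0,u{\left(3,-3 \right)} \right)} \left(-819 + 2901\right) = 0 \left(-819 + 2901\right) = 0 \cdot 2082 = 0$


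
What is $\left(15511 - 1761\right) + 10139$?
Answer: $23889$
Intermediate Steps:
$\left(15511 - 1761\right) + 10139 = 13750 + 10139 = 23889$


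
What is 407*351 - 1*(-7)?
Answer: 142864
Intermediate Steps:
407*351 - 1*(-7) = 142857 + 7 = 142864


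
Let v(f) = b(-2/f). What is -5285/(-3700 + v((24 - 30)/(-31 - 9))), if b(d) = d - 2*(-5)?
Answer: 3171/2222 ≈ 1.4271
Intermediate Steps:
b(d) = 10 + d (b(d) = d + 10 = 10 + d)
v(f) = 10 - 2/f
-5285/(-3700 + v((24 - 30)/(-31 - 9))) = -5285/(-3700 + (10 - 2*(-31 - 9)/(24 - 30))) = -5285/(-3700 + (10 - 2/((-6/(-40))))) = -5285/(-3700 + (10 - 2/((-6*(-1/40))))) = -5285/(-3700 + (10 - 2/3/20)) = -5285/(-3700 + (10 - 2*20/3)) = -5285/(-3700 + (10 - 40/3)) = -5285/(-3700 - 10/3) = -5285/(-11110/3) = -5285*(-3/11110) = 3171/2222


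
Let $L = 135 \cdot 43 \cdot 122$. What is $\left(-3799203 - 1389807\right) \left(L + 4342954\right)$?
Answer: $-26210540507640$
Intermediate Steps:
$L = 708210$ ($L = 5805 \cdot 122 = 708210$)
$\left(-3799203 - 1389807\right) \left(L + 4342954\right) = \left(-3799203 - 1389807\right) \left(708210 + 4342954\right) = \left(-5189010\right) 5051164 = -26210540507640$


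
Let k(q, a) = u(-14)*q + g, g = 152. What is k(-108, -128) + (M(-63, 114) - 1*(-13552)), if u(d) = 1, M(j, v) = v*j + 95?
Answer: 6509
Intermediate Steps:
M(j, v) = 95 + j*v (M(j, v) = j*v + 95 = 95 + j*v)
k(q, a) = 152 + q (k(q, a) = 1*q + 152 = q + 152 = 152 + q)
k(-108, -128) + (M(-63, 114) - 1*(-13552)) = (152 - 108) + ((95 - 63*114) - 1*(-13552)) = 44 + ((95 - 7182) + 13552) = 44 + (-7087 + 13552) = 44 + 6465 = 6509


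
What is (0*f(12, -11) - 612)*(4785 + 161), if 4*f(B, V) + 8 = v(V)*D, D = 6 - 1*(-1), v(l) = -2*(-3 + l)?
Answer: -3026952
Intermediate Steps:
v(l) = 6 - 2*l
D = 7 (D = 6 + 1 = 7)
f(B, V) = 17/2 - 7*V/2 (f(B, V) = -2 + ((6 - 2*V)*7)/4 = -2 + (42 - 14*V)/4 = -2 + (21/2 - 7*V/2) = 17/2 - 7*V/2)
(0*f(12, -11) - 612)*(4785 + 161) = (0*(17/2 - 7/2*(-11)) - 612)*(4785 + 161) = (0*(17/2 + 77/2) - 612)*4946 = (0*47 - 612)*4946 = (0 - 612)*4946 = -612*4946 = -3026952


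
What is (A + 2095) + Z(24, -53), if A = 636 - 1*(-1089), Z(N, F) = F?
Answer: 3767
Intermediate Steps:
A = 1725 (A = 636 + 1089 = 1725)
(A + 2095) + Z(24, -53) = (1725 + 2095) - 53 = 3820 - 53 = 3767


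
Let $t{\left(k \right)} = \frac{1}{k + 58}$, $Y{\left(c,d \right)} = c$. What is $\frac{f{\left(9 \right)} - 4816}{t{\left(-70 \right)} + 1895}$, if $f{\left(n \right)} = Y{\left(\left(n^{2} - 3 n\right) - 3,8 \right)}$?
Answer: $- \frac{57180}{22739} \approx -2.5146$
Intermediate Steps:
$f{\left(n \right)} = -3 + n^{2} - 3 n$ ($f{\left(n \right)} = \left(n^{2} - 3 n\right) - 3 = -3 + n^{2} - 3 n$)
$t{\left(k \right)} = \frac{1}{58 + k}$
$\frac{f{\left(9 \right)} - 4816}{t{\left(-70 \right)} + 1895} = \frac{\left(-3 + 9^{2} - 27\right) - 4816}{\frac{1}{58 - 70} + 1895} = \frac{\left(-3 + 81 - 27\right) - 4816}{\frac{1}{-12} + 1895} = \frac{51 - 4816}{- \frac{1}{12} + 1895} = - \frac{4765}{\frac{22739}{12}} = \left(-4765\right) \frac{12}{22739} = - \frac{57180}{22739}$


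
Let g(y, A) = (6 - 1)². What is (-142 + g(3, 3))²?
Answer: 13689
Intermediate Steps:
g(y, A) = 25 (g(y, A) = 5² = 25)
(-142 + g(3, 3))² = (-142 + 25)² = (-117)² = 13689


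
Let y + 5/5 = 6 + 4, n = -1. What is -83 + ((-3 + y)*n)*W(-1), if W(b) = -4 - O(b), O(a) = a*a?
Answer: -53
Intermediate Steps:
O(a) = a²
y = 9 (y = -1 + (6 + 4) = -1 + 10 = 9)
W(b) = -4 - b²
-83 + ((-3 + y)*n)*W(-1) = -83 + ((-3 + 9)*(-1))*(-4 - 1*(-1)²) = -83 + (6*(-1))*(-4 - 1*1) = -83 - 6*(-4 - 1) = -83 - 6*(-5) = -83 + 30 = -53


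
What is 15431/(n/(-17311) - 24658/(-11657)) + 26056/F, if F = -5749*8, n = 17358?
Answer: 17901012369386789/1290721971568 ≈ 13869.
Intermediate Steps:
F = -45992
15431/(n/(-17311) - 24658/(-11657)) + 26056/F = 15431/(17358/(-17311) - 24658/(-11657)) + 26056/(-45992) = 15431/(17358*(-1/17311) - 24658*(-1/11657)) + 26056*(-1/45992) = 15431/(-17358/17311 + 24658/11657) - 3257/5749 = 15431/(224512432/201794327) - 3257/5749 = 15431*(201794327/224512432) - 3257/5749 = 3113888259937/224512432 - 3257/5749 = 17901012369386789/1290721971568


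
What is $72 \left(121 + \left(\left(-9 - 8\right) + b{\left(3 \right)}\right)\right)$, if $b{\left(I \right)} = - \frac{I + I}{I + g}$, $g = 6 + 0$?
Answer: $7440$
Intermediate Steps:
$g = 6$
$b{\left(I \right)} = - \frac{2 I}{6 + I}$ ($b{\left(I \right)} = - \frac{I + I}{I + 6} = - \frac{2 I}{6 + I}$)
$72 \left(121 + \left(\left(-9 - 8\right) + b{\left(3 \right)}\right)\right) = 72 \left(121 - \left(17 + \frac{6}{6 + 3}\right)\right) = 72 \left(121 - \left(17 + \frac{6}{9}\right)\right) = 72 \left(121 - \left(17 + 6 \cdot \frac{1}{9}\right)\right) = 72 \left(121 - \frac{53}{3}\right) = 72 \cdot \frac{310}{3} = 7440$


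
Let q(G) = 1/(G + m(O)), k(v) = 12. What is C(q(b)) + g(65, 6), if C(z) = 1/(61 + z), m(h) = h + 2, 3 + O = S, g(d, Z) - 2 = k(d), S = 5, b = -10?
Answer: 5116/365 ≈ 14.016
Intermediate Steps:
g(d, Z) = 14 (g(d, Z) = 2 + 12 = 14)
O = 2 (O = -3 + 5 = 2)
m(h) = 2 + h
q(G) = 1/(4 + G) (q(G) = 1/(G + (2 + 2)) = 1/(G + 4) = 1/(4 + G))
C(q(b)) + g(65, 6) = 1/(61 + 1/(4 - 10)) + 14 = 1/(61 + 1/(-6)) + 14 = 1/(61 - ⅙) + 14 = 1/(365/6) + 14 = 6/365 + 14 = 5116/365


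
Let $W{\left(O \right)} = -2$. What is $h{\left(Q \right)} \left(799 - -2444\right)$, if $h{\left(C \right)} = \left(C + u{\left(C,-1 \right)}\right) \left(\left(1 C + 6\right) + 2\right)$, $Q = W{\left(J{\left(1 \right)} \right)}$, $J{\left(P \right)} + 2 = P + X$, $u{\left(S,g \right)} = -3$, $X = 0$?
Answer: $-97290$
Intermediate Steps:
$J{\left(P \right)} = -2 + P$ ($J{\left(P \right)} = -2 + \left(P + 0\right) = -2 + P$)
$Q = -2$
$h{\left(C \right)} = \left(-3 + C\right) \left(8 + C\right)$ ($h{\left(C \right)} = \left(C - 3\right) \left(\left(1 C + 6\right) + 2\right) = \left(-3 + C\right) \left(\left(C + 6\right) + 2\right) = \left(-3 + C\right) \left(\left(6 + C\right) + 2\right) = \left(-3 + C\right) \left(8 + C\right)$)
$h{\left(Q \right)} \left(799 - -2444\right) = \left(-24 + \left(-2\right)^{2} + 5 \left(-2\right)\right) \left(799 - -2444\right) = \left(-24 + 4 - 10\right) \left(799 + 2444\right) = \left(-30\right) 3243 = -97290$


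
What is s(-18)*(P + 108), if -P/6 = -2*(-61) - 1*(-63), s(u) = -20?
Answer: 20040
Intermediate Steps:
P = -1110 (P = -6*(-2*(-61) - 1*(-63)) = -6*(122 + 63) = -6*185 = -1110)
s(-18)*(P + 108) = -20*(-1110 + 108) = -20*(-1002) = 20040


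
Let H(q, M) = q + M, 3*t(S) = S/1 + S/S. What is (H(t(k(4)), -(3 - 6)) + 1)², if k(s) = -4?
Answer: 9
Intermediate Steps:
t(S) = ⅓ + S/3 (t(S) = (S/1 + S/S)/3 = (S*1 + 1)/3 = (S + 1)/3 = (1 + S)/3 = ⅓ + S/3)
H(q, M) = M + q
(H(t(k(4)), -(3 - 6)) + 1)² = ((-(3 - 6) + (⅓ + (⅓)*(-4))) + 1)² = ((-1*(-3) + (⅓ - 4/3)) + 1)² = ((3 - 1) + 1)² = (2 + 1)² = 3² = 9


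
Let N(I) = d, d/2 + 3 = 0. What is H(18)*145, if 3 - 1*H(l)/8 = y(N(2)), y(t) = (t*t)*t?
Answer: 254040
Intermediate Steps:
d = -6 (d = -6 + 2*0 = -6 + 0 = -6)
N(I) = -6
y(t) = t**3 (y(t) = t**2*t = t**3)
H(l) = 1752 (H(l) = 24 - 8*(-6)**3 = 24 - 8*(-216) = 24 + 1728 = 1752)
H(18)*145 = 1752*145 = 254040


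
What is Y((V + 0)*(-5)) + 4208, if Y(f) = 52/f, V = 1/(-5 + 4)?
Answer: 21092/5 ≈ 4218.4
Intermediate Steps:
V = -1 (V = 1/(-1) = -1)
Y((V + 0)*(-5)) + 4208 = 52/(((-1 + 0)*(-5))) + 4208 = 52/((-1*(-5))) + 4208 = 52/5 + 4208 = 21092/5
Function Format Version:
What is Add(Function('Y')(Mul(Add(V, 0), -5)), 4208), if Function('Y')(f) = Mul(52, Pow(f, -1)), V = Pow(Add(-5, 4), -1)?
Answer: Rational(21092, 5) ≈ 4218.4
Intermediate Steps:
V = -1 (V = Pow(-1, -1) = -1)
Add(Function('Y')(Mul(Add(V, 0), -5)), 4208) = Add(Mul(52, Pow(Mul(Add(-1, 0), -5), -1)), 4208) = Add(Mul(52, Pow(Mul(-1, -5), -1)), 4208) = Add(Mul(52, Pow(5, -1)), 4208) = Add(Mul(52, Rational(1, 5)), 4208) = Add(Rational(52, 5), 4208) = Rational(21092, 5)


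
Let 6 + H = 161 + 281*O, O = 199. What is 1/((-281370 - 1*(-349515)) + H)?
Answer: 1/124219 ≈ 8.0503e-6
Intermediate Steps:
H = 56074 (H = -6 + (161 + 281*199) = -6 + (161 + 55919) = -6 + 56080 = 56074)
1/((-281370 - 1*(-349515)) + H) = 1/((-281370 - 1*(-349515)) + 56074) = 1/((-281370 + 349515) + 56074) = 1/(68145 + 56074) = 1/124219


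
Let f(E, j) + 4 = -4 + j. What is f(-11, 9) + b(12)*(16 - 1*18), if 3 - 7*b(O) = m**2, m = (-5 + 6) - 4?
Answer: 19/7 ≈ 2.7143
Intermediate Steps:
f(E, j) = -8 + j (f(E, j) = -4 + (-4 + j) = -8 + j)
m = -3 (m = 1 - 4 = -3)
b(O) = -6/7 (b(O) = 3/7 - 1/7*(-3)**2 = 3/7 - 1/7*9 = 3/7 - 9/7 = -6/7)
f(-11, 9) + b(12)*(16 - 1*18) = (-8 + 9) - 6*(16 - 1*18)/7 = 1 - 6*(16 - 18)/7 = 1 - 6/7*(-2) = 1 + 12/7 = 19/7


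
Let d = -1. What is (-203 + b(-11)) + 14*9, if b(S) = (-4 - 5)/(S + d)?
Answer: -305/4 ≈ -76.250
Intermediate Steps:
b(S) = -9/(-1 + S) (b(S) = (-4 - 5)/(S - 1) = -9/(-1 + S))
(-203 + b(-11)) + 14*9 = (-203 - 9/(-1 - 11)) + 14*9 = (-203 - 9/(-12)) + 126 = (-203 - 9*(-1/12)) + 126 = (-203 + 3/4) + 126 = -809/4 + 126 = -305/4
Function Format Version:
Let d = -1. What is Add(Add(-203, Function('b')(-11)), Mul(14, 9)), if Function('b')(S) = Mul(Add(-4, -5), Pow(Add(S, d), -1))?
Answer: Rational(-305, 4) ≈ -76.250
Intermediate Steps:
Function('b')(S) = Mul(-9, Pow(Add(-1, S), -1)) (Function('b')(S) = Mul(Add(-4, -5), Pow(Add(S, -1), -1)) = Mul(-9, Pow(Add(-1, S), -1)))
Add(Add(-203, Function('b')(-11)), Mul(14, 9)) = Add(Add(-203, Mul(-9, Pow(Add(-1, -11), -1))), Mul(14, 9)) = Add(Add(-203, Mul(-9, Pow(-12, -1))), 126) = Add(Add(-203, Mul(-9, Rational(-1, 12))), 126) = Add(Add(-203, Rational(3, 4)), 126) = Add(Rational(-809, 4), 126) = Rational(-305, 4)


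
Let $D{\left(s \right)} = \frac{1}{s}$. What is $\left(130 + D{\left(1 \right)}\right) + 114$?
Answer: $245$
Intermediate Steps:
$\left(130 + D{\left(1 \right)}\right) + 114 = \left(130 + 1^{-1}\right) + 114 = \left(130 + 1\right) + 114 = 131 + 114 = 245$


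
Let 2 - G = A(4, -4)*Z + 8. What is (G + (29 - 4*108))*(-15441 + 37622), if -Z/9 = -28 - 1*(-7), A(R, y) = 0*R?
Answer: -9072029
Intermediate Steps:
A(R, y) = 0
Z = 189 (Z = -9*(-28 - 1*(-7)) = -9*(-28 + 7) = -9*(-21) = 189)
G = -6 (G = 2 - (0*189 + 8) = 2 - (0 + 8) = 2 - 1*8 = 2 - 8 = -6)
(G + (29 - 4*108))*(-15441 + 37622) = (-6 + (29 - 4*108))*(-15441 + 37622) = (-6 + (29 - 432))*22181 = (-6 - 403)*22181 = -409*22181 = -9072029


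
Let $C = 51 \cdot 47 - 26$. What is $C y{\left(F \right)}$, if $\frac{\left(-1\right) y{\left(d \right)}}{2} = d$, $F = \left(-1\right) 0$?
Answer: $0$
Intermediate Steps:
$F = 0$
$y{\left(d \right)} = - 2 d$
$C = 2371$ ($C = 2397 - 26 = 2371$)
$C y{\left(F \right)} = 2371 \left(\left(-2\right) 0\right) = 2371 \cdot 0 = 0$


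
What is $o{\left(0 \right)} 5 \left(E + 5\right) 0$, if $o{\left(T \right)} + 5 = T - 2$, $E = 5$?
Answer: $0$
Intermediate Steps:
$o{\left(T \right)} = -7 + T$ ($o{\left(T \right)} = -5 + \left(T - 2\right) = -5 + \left(-2 + T\right) = -7 + T$)
$o{\left(0 \right)} 5 \left(E + 5\right) 0 = \left(-7 + 0\right) 5 \left(5 + 5\right) 0 = \left(-7\right) 5 \cdot 10 \cdot 0 = \left(-35\right) 0 = 0$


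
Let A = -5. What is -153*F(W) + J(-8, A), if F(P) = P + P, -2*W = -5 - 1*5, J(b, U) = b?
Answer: -1538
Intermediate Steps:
W = 5 (W = -(-5 - 1*5)/2 = -(-5 - 5)/2 = -½*(-10) = 5)
F(P) = 2*P
-153*F(W) + J(-8, A) = -306*5 - 8 = -153*10 - 8 = -1530 - 8 = -1538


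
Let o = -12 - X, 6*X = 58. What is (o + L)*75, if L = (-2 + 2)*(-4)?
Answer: -1625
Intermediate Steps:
X = 29/3 (X = (1/6)*58 = 29/3 ≈ 9.6667)
o = -65/3 (o = -12 - 1*29/3 = -12 - 29/3 = -65/3 ≈ -21.667)
L = 0 (L = 0*(-4) = 0)
(o + L)*75 = (-65/3 + 0)*75 = -65/3*75 = -1625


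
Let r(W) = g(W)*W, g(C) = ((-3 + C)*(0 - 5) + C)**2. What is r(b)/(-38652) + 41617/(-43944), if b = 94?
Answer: -44994185545/141543624 ≈ -317.88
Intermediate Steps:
g(C) = (15 - 4*C)**2 (g(C) = ((-3 + C)*(-5) + C)**2 = ((15 - 5*C) + C)**2 = (15 - 4*C)**2)
r(W) = W*(-15 + 4*W)**2 (r(W) = (-15 + 4*W)**2*W = W*(-15 + 4*W)**2)
r(b)/(-38652) + 41617/(-43944) = (94*(-15 + 4*94)**2)/(-38652) + 41617/(-43944) = (94*(-15 + 376)**2)*(-1/38652) + 41617*(-1/43944) = (94*361**2)*(-1/38652) - 41617/43944 = (94*130321)*(-1/38652) - 41617/43944 = 12250174*(-1/38652) - 41617/43944 = -6125087/19326 - 41617/43944 = -44994185545/141543624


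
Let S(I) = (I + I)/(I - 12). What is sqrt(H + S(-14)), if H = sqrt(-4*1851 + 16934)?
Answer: sqrt(182 + 169*sqrt(9530))/13 ≈ 9.9347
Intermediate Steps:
S(I) = 2*I/(-12 + I) (S(I) = (2*I)/(-12 + I) = 2*I/(-12 + I))
H = sqrt(9530) (H = sqrt(-7404 + 16934) = sqrt(9530) ≈ 97.622)
sqrt(H + S(-14)) = sqrt(sqrt(9530) + 2*(-14)/(-12 - 14)) = sqrt(sqrt(9530) + 2*(-14)/(-26)) = sqrt(sqrt(9530) + 2*(-14)*(-1/26)) = sqrt(sqrt(9530) + 14/13) = sqrt(14/13 + sqrt(9530))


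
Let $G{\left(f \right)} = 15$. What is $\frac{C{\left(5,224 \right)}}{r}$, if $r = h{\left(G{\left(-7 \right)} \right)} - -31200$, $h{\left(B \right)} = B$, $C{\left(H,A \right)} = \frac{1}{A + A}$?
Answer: $\frac{1}{13984320} \approx 7.1509 \cdot 10^{-8}$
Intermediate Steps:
$C{\left(H,A \right)} = \frac{1}{2 A}$
$r = 31215$ ($r = 15 - -31200 = 15 + 31200 = 31215$)
$\frac{C{\left(5,224 \right)}}{r} = \frac{\frac{1}{2} \cdot \frac{1}{224}}{31215} = \frac{1}{2} \cdot \frac{1}{224} \cdot \frac{1}{31215} = \frac{1}{448} \cdot \frac{1}{31215} = \frac{1}{13984320}$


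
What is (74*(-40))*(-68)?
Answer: 201280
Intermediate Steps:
(74*(-40))*(-68) = -2960*(-68) = 201280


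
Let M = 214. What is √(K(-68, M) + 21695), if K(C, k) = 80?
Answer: 5*√871 ≈ 147.56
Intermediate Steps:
√(K(-68, M) + 21695) = √(80 + 21695) = √21775 = 5*√871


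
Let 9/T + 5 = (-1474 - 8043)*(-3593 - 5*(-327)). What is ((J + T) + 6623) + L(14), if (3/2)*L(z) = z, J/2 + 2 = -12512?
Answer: -342790021840/18634281 ≈ -18396.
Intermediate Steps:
T = 3/6211427 (T = 9/(-5 + (-1474 - 8043)*(-3593 - 5*(-327))) = 9/(-5 - 9517*(-3593 + 1635)) = 9/(-5 - 9517*(-1958)) = 9/(-5 + 18634286) = 9/18634281 = 9*(1/18634281) = 3/6211427 ≈ 4.8298e-7)
J = -25028 (J = -4 + 2*(-12512) = -4 - 25024 = -25028)
L(z) = 2*z/3
((J + T) + 6623) + L(14) = ((-25028 + 3/6211427) + 6623) + (⅔)*14 = (-155459594953/6211427 + 6623) + 28/3 = -114321313932/6211427 + 28/3 = -342790021840/18634281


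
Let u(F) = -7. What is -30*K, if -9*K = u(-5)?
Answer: -70/3 ≈ -23.333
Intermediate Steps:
K = 7/9 (K = -⅑*(-7) = 7/9 ≈ 0.77778)
-30*K = -30*7/9 = -70/3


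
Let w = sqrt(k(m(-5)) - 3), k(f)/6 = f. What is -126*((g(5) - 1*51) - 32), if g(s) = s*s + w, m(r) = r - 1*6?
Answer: 7308 - 126*I*sqrt(69) ≈ 7308.0 - 1046.6*I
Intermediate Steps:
m(r) = -6 + r (m(r) = r - 6 = -6 + r)
k(f) = 6*f
w = I*sqrt(69) (w = sqrt(6*(-6 - 5) - 3) = sqrt(6*(-11) - 3) = sqrt(-66 - 3) = sqrt(-69) = I*sqrt(69) ≈ 8.3066*I)
g(s) = s**2 + I*sqrt(69) (g(s) = s*s + I*sqrt(69) = s**2 + I*sqrt(69))
-126*((g(5) - 1*51) - 32) = -126*(((5**2 + I*sqrt(69)) - 1*51) - 32) = -126*(((25 + I*sqrt(69)) - 51) - 32) = -126*((-26 + I*sqrt(69)) - 32) = -126*(-58 + I*sqrt(69)) = 7308 - 126*I*sqrt(69)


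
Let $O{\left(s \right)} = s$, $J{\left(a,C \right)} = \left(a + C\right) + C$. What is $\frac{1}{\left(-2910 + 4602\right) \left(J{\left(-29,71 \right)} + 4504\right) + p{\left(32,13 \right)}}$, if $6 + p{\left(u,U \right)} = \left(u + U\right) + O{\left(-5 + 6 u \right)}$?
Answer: $\frac{1}{7812190} \approx 1.2801 \cdot 10^{-7}$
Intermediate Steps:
$J{\left(a,C \right)} = a + 2 C$ ($J{\left(a,C \right)} = \left(C + a\right) + C = a + 2 C$)
$p{\left(u,U \right)} = -11 + U + 7 u$ ($p{\left(u,U \right)} = -6 + \left(\left(u + U\right) + \left(-5 + 6 u\right)\right) = -6 + \left(\left(U + u\right) + \left(-5 + 6 u\right)\right) = -6 + \left(-5 + U + 7 u\right) = -11 + U + 7 u$)
$\frac{1}{\left(-2910 + 4602\right) \left(J{\left(-29,71 \right)} + 4504\right) + p{\left(32,13 \right)}} = \frac{1}{\left(-2910 + 4602\right) \left(\left(-29 + 2 \cdot 71\right) + 4504\right) + \left(-11 + 13 + 7 \cdot 32\right)} = \frac{1}{1692 \left(\left(-29 + 142\right) + 4504\right) + \left(-11 + 13 + 224\right)} = \frac{1}{1692 \left(113 + 4504\right) + 226} = \frac{1}{1692 \cdot 4617 + 226} = \frac{1}{7811964 + 226} = \frac{1}{7812190}$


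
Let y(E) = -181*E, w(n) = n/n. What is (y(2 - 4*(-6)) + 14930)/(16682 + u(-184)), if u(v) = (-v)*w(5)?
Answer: 568/937 ≈ 0.60619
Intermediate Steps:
w(n) = 1
u(v) = -v (u(v) = -v*1 = -v)
(y(2 - 4*(-6)) + 14930)/(16682 + u(-184)) = (-181*(2 - 4*(-6)) + 14930)/(16682 - 1*(-184)) = (-181*(2 + 24) + 14930)/(16682 + 184) = (-181*26 + 14930)/16866 = (-4706 + 14930)*(1/16866) = 10224*(1/16866) = 568/937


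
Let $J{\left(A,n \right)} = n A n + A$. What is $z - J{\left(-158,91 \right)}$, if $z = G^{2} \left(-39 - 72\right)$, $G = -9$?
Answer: $1299565$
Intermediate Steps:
$J{\left(A,n \right)} = A + A n^{2}$ ($J{\left(A,n \right)} = A n n + A = A n^{2} + A = A + A n^{2}$)
$z = -8991$ ($z = \left(-9\right)^{2} \left(-39 - 72\right) = 81 \left(-111\right) = -8991$)
$z - J{\left(-158,91 \right)} = -8991 - - 158 \left(1 + 91^{2}\right) = -8991 - - 158 \left(1 + 8281\right) = -8991 - \left(-158\right) 8282 = -8991 - -1308556 = -8991 + 1308556 = 1299565$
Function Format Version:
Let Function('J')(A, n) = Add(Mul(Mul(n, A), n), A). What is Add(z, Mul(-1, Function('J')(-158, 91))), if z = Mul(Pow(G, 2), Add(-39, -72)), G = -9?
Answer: 1299565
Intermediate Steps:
Function('J')(A, n) = Add(A, Mul(A, Pow(n, 2))) (Function('J')(A, n) = Add(Mul(Mul(A, n), n), A) = Add(Mul(A, Pow(n, 2)), A) = Add(A, Mul(A, Pow(n, 2))))
z = -8991 (z = Mul(Pow(-9, 2), Add(-39, -72)) = Mul(81, -111) = -8991)
Add(z, Mul(-1, Function('J')(-158, 91))) = Add(-8991, Mul(-1, Mul(-158, Add(1, Pow(91, 2))))) = Add(-8991, Mul(-1, Mul(-158, Add(1, 8281)))) = Add(-8991, Mul(-1, Mul(-158, 8282))) = Add(-8991, Mul(-1, -1308556)) = Add(-8991, 1308556) = 1299565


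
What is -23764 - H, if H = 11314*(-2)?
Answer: -1136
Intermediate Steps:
H = -22628
-23764 - H = -23764 - 1*(-22628) = -23764 + 22628 = -1136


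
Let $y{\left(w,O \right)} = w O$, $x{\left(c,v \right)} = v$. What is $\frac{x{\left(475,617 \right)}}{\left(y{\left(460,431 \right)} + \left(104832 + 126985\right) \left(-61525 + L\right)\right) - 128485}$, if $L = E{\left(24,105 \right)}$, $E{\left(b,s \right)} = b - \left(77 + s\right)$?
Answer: $- \frac{617}{14299098236} \approx -4.315 \cdot 10^{-8}$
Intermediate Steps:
$E{\left(b,s \right)} = -77 + b - s$
$y{\left(w,O \right)} = O w$
$L = -158$ ($L = -77 + 24 - 105 = -158$)
$\frac{x{\left(475,617 \right)}}{\left(y{\left(460,431 \right)} + \left(104832 + 126985\right) \left(-61525 + L\right)\right) - 128485} = \frac{617}{\left(431 \cdot 460 + \left(104832 + 126985\right) \left(-61525 - 158\right)\right) - 128485} = \frac{617}{\left(198260 + 231817 \left(-61683\right)\right) - 128485} = \frac{617}{\left(198260 - 14299168011\right) - 128485} = \frac{617}{-14298969751 - 128485} = \frac{617}{-14299098236} = 617 \left(- \frac{1}{14299098236}\right) = - \frac{617}{14299098236}$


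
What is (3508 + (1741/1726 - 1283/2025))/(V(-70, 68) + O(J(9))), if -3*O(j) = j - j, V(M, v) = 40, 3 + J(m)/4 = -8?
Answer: 12262297267/139806000 ≈ 87.709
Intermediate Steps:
J(m) = -44 (J(m) = -12 + 4*(-8) = -12 - 32 = -44)
O(j) = 0 (O(j) = -(j - j)/3 = -⅓*0 = 0)
(3508 + (1741/1726 - 1283/2025))/(V(-70, 68) + O(J(9))) = (3508 + (1741/1726 - 1283/2025))/(40 + 0) = (3508 + (1741*(1/1726) - 1283*1/2025))/40 = (3508 + (1741/1726 - 1283/2025))*(1/40) = (3508 + 1311067/3495150)*(1/40) = (12262297267/3495150)*(1/40) = 12262297267/139806000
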